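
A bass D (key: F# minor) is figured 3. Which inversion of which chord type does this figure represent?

triad, root position

3 is shorthand for 5/3.
Intervals of 5/3 above the bass form a triad; the bass is the root, so this is root position.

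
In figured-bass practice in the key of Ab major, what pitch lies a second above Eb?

F

Counting 1 letter step above Eb lands on F; in Ab major, that letter is F.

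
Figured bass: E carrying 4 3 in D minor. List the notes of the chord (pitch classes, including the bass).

The written figures 4 3 are shorthand for 6/4/3: the 6 is implied.
A third above E in this key is G.
A fourth above E in this key is A.
A sixth above E in this key is C.
Together with the bass E, this spells A minor seventh in second inversion.

E, G, A, C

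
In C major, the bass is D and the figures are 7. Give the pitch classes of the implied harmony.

The written figures 7 are shorthand for 7/5/3: the 5/3 are implied.
A third above D in this key is F.
A fifth above D in this key is A.
A seventh above D in this key is C.
Together with the bass D, this spells D minor seventh in root position.

D, F, A, C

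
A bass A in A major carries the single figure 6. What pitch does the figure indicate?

Counting 5 letter steps above A lands on F; in A major, that letter is F#.

F#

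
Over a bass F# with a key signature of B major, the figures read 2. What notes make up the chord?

The written figures 2 are shorthand for 6/4/2: the 6/4 are implied.
A second above F# in this key is G#.
A fourth above F# in this key is B.
A sixth above F# in this key is D#.
Together with the bass F#, this spells G# minor seventh in third inversion.

F#, G#, B, D#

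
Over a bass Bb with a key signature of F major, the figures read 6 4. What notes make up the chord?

A fourth above Bb in this key is E.
A sixth above Bb in this key is G.
Together with the bass Bb, this spells E diminished in second inversion.

Bb, E, G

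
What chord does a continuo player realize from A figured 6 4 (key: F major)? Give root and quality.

D minor

The figures 6 4 indicate a triad in second inversion.
In second inversion the root lies a fourth above the bass: a fourth above A in F major is D.
The chord tones are A, D, F, giving D minor.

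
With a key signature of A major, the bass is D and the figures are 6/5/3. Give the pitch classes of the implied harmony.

A third above D in this key is F#.
A fifth above D in this key is A.
A sixth above D in this key is B.
Together with the bass D, this spells B minor seventh in first inversion.

D, F#, A, B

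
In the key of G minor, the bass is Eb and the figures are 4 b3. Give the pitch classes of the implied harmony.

Eb, Gb, A, C

The written figures 4 b3 are shorthand for 6/4/3: the 6 is implied.
A third above Eb in this key is G, lowered to Gb by the flat.
A fourth above Eb in this key is A.
A sixth above Eb in this key is C.
Together with the bass Eb, this spells A diminished seventh in second inversion.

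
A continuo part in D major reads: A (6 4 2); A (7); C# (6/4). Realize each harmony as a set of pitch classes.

A, B, D, F# | A, C#, E, G | C#, F#, A

A (6/4/2): A, B, D, F#.
A (7/5/3): A, C#, E, G.
C# (6/4): C#, F#, A.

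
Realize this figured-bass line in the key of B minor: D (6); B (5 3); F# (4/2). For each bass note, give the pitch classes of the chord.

D, F#, B | B, D, F# | F#, G, B, D

D (6/3): D, F#, B.
B (5/3): B, D, F#.
F# (6/4/2): F#, G, B, D.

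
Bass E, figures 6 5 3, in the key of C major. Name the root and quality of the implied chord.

The figures 6 5 3 indicate a seventh chord in first inversion.
In first inversion the root lies a sixth above the bass: a sixth above E in C major is C.
The chord tones are E, G, B, C, giving C major seventh.

C major seventh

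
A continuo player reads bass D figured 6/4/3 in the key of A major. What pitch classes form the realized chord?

D, F#, G#, B

A third above D in this key is F#.
A fourth above D in this key is G#.
A sixth above D in this key is B.
Together with the bass D, this spells G# half-diminished seventh in second inversion.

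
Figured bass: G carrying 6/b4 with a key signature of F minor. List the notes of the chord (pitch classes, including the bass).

G, Cb, Eb

A fourth above G in this key is C, lowered to Cb by the flat.
A sixth above G in this key is Eb.
Together with the bass G, this spells Cb augmented in second inversion.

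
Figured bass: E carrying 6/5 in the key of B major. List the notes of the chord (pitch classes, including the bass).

E, G#, B, C#

The written figures 6/5 are shorthand for 6/5/3: the 3 is implied.
A third above E in this key is G#.
A fifth above E in this key is B.
A sixth above E in this key is C#.
Together with the bass E, this spells C# minor seventh in first inversion.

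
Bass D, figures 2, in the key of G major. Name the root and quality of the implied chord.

E minor seventh

The figures 2 indicate a seventh chord in third inversion.
In third inversion the root lies a second above the bass: a second above D in G major is E.
The chord tones are D, E, G, B, giving E minor seventh.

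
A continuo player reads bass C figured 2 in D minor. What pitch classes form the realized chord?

C, D, F, A

The written figures 2 are shorthand for 6/4/2: the 6/4 are implied.
A second above C in this key is D.
A fourth above C in this key is F.
A sixth above C in this key is A.
Together with the bass C, this spells D minor seventh in third inversion.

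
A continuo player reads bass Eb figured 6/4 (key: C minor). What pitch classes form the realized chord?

A fourth above Eb in this key is Ab.
A sixth above Eb in this key is C.
Together with the bass Eb, this spells Ab major in second inversion.

Eb, Ab, C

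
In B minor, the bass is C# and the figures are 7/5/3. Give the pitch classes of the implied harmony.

C#, E, G, B

A third above C# in this key is E.
A fifth above C# in this key is G.
A seventh above C# in this key is B.
Together with the bass C#, this spells C# half-diminished seventh in root position.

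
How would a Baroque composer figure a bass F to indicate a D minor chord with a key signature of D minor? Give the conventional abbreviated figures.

F is the third of D minor, so the chord is in first inversion.
A triad in first inversion is figured 6/3, conventionally abbreviated 6.

6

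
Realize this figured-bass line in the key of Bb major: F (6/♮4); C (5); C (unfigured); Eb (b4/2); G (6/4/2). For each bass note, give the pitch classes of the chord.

F, B, D | C, Eb, G | C, Eb, G | Eb, F, Ab, C | G, A, C, Eb

F (6/♮4): F, B, D.
C (5/3): C, Eb, G.
C (5/3): C, Eb, G.
Eb (6/b4/2): Eb, F, Ab, C.
G (6/4/2): G, A, C, Eb.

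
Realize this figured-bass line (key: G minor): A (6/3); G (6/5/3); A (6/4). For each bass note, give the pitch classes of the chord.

A, C, F | G, Bb, D, Eb | A, D, F

A (6/3): A, C, F.
G (6/5/3): G, Bb, D, Eb.
A (6/4): A, D, F.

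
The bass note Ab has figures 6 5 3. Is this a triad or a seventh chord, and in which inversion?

Intervals of 6/5/3 above the bass form a seventh chord; the bass is the third, so this is first inversion.

seventh chord, first inversion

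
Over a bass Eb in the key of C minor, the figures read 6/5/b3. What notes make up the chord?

A third above Eb in this key is G, lowered to Gb by the flat.
A fifth above Eb in this key is Bb.
A sixth above Eb in this key is C.
Together with the bass Eb, this spells C half-diminished seventh in first inversion.

Eb, Gb, Bb, C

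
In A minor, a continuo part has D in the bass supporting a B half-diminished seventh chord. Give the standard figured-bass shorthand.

D is the third of B half-diminished seventh, so the chord is in first inversion.
A seventh chord in first inversion is figured 6/5/3, conventionally abbreviated 6/5.

6/5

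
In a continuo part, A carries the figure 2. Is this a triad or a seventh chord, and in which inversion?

seventh chord, third inversion

2 is shorthand for 6/4/2.
Intervals of 6/4/2 above the bass form a seventh chord; the bass is the seventh, so this is third inversion.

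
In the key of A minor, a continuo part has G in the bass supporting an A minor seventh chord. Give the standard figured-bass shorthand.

G is the seventh of A minor seventh, so the chord is in third inversion.
A seventh chord in third inversion is figured 6/4/2, conventionally abbreviated 4/2.

4/2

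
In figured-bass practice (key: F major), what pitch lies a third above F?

Counting 2 letter steps above F lands on A; in F major, that letter is A.

A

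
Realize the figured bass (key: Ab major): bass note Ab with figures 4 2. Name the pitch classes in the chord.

Ab, Bb, Db, F

The written figures 4 2 are shorthand for 6/4/2: the 6 is implied.
A second above Ab in this key is Bb.
A fourth above Ab in this key is Db.
A sixth above Ab in this key is F.
Together with the bass Ab, this spells Bb minor seventh in third inversion.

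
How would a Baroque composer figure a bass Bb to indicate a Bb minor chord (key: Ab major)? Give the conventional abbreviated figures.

no figures

Bb is the root of Bb minor, so the chord is in root position.
A triad in root position is figured 5/3, conventionally abbreviated (no figures — root-position triad).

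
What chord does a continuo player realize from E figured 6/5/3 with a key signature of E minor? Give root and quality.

The figures 6/5/3 indicate a seventh chord in first inversion.
In first inversion the root lies a sixth above the bass: a sixth above E in E minor is C.
The chord tones are E, G, B, C, giving C major seventh.

C major seventh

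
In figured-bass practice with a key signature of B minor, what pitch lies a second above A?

Counting 1 letter step above A lands on B; in B minor, that letter is B.

B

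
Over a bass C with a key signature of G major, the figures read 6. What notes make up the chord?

The written figures 6 are shorthand for 6/3: the 3 is implied.
A third above C in this key is E.
A sixth above C in this key is A.
Together with the bass C, this spells A minor in first inversion.

C, E, A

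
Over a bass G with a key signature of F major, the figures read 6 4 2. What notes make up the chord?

A second above G in this key is A.
A fourth above G in this key is C.
A sixth above G in this key is E.
Together with the bass G, this spells A minor seventh in third inversion.

G, A, C, E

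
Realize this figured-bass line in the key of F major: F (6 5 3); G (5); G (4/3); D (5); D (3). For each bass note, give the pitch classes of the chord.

F, A, C, D | G, Bb, D | G, Bb, C, E | D, F, A | D, F, A

F (6/5/3): F, A, C, D.
G (5/3): G, Bb, D.
G (6/4/3): G, Bb, C, E.
D (5/3): D, F, A.
D (5/3): D, F, A.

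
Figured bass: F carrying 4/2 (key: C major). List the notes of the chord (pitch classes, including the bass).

F, G, B, D

The written figures 4/2 are shorthand for 6/4/2: the 6 is implied.
A second above F in this key is G.
A fourth above F in this key is B.
A sixth above F in this key is D.
Together with the bass F, this spells G dominant seventh in third inversion.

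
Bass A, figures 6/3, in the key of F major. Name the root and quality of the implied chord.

F major

The figures 6/3 indicate a triad in first inversion.
In first inversion the root lies a sixth above the bass: a sixth above A in F major is F.
The chord tones are A, C, F, giving F major.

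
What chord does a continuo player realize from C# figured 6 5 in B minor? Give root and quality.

A dominant seventh

The figures 6 5 indicate a seventh chord in first inversion.
In first inversion the root lies a sixth above the bass: a sixth above C# in B minor is A.
The chord tones are C#, E, G, A, giving A dominant seventh.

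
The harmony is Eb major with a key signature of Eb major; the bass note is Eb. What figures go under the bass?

no figures

Eb is the root of Eb major, so the chord is in root position.
A triad in root position is figured 5/3, conventionally abbreviated (no figures — root-position triad).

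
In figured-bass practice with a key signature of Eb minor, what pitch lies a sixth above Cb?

Ab

Counting 5 letter steps above Cb lands on A; in Eb minor, that letter is Ab.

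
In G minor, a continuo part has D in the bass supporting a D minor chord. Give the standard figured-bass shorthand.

no figures

D is the root of D minor, so the chord is in root position.
A triad in root position is figured 5/3, conventionally abbreviated (no figures — root-position triad).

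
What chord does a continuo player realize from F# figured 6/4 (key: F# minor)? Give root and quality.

The figures 6/4 indicate a triad in second inversion.
In second inversion the root lies a fourth above the bass: a fourth above F# in F# minor is B.
The chord tones are F#, B, D, giving B minor.

B minor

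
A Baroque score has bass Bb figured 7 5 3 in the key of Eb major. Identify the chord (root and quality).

Bb dominant seventh

The figures 7 5 3 indicate a seventh chord in root position.
In root position the bass is the root, so the root is Bb.
The chord tones are Bb, D, F, Ab, giving Bb dominant seventh.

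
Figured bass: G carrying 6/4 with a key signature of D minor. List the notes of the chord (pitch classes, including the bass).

A fourth above G in this key is C.
A sixth above G in this key is E.
Together with the bass G, this spells C major in second inversion.

G, C, E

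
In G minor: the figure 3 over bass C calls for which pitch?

Counting 2 letter steps above C lands on E; in G minor, that letter is Eb.

Eb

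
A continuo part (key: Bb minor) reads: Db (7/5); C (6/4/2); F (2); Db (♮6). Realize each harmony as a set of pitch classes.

Db (7/5/3): Db, F, Ab, C.
C (6/4/2): C, Db, F, Ab.
F (6/4/2): F, Gb, Bb, Db.
Db (♮6/3): Db, F, B.

Db, F, Ab, C | C, Db, F, Ab | F, Gb, Bb, Db | Db, F, B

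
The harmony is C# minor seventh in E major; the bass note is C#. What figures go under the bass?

7

C# is the root of C# minor seventh, so the chord is in root position.
A seventh chord in root position is figured 7/5/3, conventionally abbreviated 7.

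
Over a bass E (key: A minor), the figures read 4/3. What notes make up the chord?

The written figures 4/3 are shorthand for 6/4/3: the 6 is implied.
A third above E in this key is G.
A fourth above E in this key is A.
A sixth above E in this key is C.
Together with the bass E, this spells A minor seventh in second inversion.

E, G, A, C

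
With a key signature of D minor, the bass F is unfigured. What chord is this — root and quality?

An unfigured bass indicates a triad in root position.
In root position the bass is the root, so the root is F.
The chord tones are F, A, C, giving F major.

F major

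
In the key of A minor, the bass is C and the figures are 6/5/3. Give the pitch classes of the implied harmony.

C, E, G, A

A third above C in this key is E.
A fifth above C in this key is G.
A sixth above C in this key is A.
Together with the bass C, this spells A minor seventh in first inversion.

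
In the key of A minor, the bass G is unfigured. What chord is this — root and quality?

An unfigured bass indicates a triad in root position.
In root position the bass is the root, so the root is G.
The chord tones are G, B, D, giving G major.

G major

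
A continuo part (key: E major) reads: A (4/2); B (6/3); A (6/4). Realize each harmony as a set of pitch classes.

A (6/4/2): A, B, D#, F#.
B (6/3): B, D#, G#.
A (6/4): A, D#, F#.

A, B, D#, F# | B, D#, G# | A, D#, F#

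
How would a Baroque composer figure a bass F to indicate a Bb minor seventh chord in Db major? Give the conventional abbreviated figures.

F is the fifth of Bb minor seventh, so the chord is in second inversion.
A seventh chord in second inversion is figured 6/4/3, conventionally abbreviated 4/3.

4/3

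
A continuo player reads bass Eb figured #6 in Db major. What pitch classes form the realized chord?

The written figures #6 are shorthand for 6/3: the 3 is implied.
A third above Eb in this key is Gb.
A sixth above Eb in this key is C, raised to C# by the sharp.

Eb, Gb, C#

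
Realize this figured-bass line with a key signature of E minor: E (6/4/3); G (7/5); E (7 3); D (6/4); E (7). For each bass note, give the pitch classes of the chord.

E (6/4/3): E, G, A, C.
G (7/5/3): G, B, D, F#.
E (7/5/3): E, G, B, D.
D (6/4): D, G, B.
E (7/5/3): E, G, B, D.

E, G, A, C | G, B, D, F# | E, G, B, D | D, G, B | E, G, B, D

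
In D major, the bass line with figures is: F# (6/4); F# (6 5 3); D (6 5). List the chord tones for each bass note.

F# (6/4): F#, B, D.
F# (6/5/3): F#, A, C#, D.
D (6/5/3): D, F#, A, B.

F#, B, D | F#, A, C#, D | D, F#, A, B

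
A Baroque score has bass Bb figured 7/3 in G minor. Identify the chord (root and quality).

The figures 7/3 indicate a seventh chord in root position.
In root position the bass is the root, so the root is Bb.
The chord tones are Bb, D, F, A, giving Bb major seventh.

Bb major seventh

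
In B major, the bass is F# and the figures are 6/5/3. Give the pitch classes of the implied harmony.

F#, A#, C#, D#

A third above F# in this key is A#.
A fifth above F# in this key is C#.
A sixth above F# in this key is D#.
Together with the bass F#, this spells D# minor seventh in first inversion.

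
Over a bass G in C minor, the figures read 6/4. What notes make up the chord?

A fourth above G in this key is C.
A sixth above G in this key is Eb.
Together with the bass G, this spells C minor in second inversion.

G, C, Eb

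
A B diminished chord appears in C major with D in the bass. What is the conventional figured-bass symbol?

6

D is the third of B diminished, so the chord is in first inversion.
A triad in first inversion is figured 6/3, conventionally abbreviated 6.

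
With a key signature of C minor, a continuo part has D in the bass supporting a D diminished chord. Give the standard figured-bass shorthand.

no figures

D is the root of D diminished, so the chord is in root position.
A triad in root position is figured 5/3, conventionally abbreviated (no figures — root-position triad).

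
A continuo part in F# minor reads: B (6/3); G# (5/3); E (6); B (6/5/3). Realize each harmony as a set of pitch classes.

B, D, G# | G#, B, D | E, G#, C# | B, D, F#, G#

B (6/3): B, D, G#.
G# (5/3): G#, B, D.
E (6/3): E, G#, C#.
B (6/5/3): B, D, F#, G#.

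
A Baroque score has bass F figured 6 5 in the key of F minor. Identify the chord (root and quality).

Db major seventh

The figures 6 5 indicate a seventh chord in first inversion.
In first inversion the root lies a sixth above the bass: a sixth above F in F minor is Db.
The chord tones are F, Ab, C, Db, giving Db major seventh.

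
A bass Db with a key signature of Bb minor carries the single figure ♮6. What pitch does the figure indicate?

Counting 5 letter steps above Db lands on B; in Bb minor, that letter is Bb.
The ♮6 figure makes it natural, giving B.

B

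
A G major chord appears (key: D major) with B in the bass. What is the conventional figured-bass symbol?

6

B is the third of G major, so the chord is in first inversion.
A triad in first inversion is figured 6/3, conventionally abbreviated 6.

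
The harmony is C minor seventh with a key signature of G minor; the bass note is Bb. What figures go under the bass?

Bb is the seventh of C minor seventh, so the chord is in third inversion.
A seventh chord in third inversion is figured 6/4/2, conventionally abbreviated 4/2.

4/2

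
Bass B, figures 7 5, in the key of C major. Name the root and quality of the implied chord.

The figures 7 5 indicate a seventh chord in root position.
In root position the bass is the root, so the root is B.
The chord tones are B, D, F, A, giving B half-diminished seventh.

B half-diminished seventh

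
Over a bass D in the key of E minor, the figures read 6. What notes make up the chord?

The written figures 6 are shorthand for 6/3: the 3 is implied.
A third above D in this key is F#.
A sixth above D in this key is B.
Together with the bass D, this spells B minor in first inversion.

D, F#, B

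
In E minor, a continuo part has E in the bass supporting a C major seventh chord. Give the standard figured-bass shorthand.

6/5

E is the third of C major seventh, so the chord is in first inversion.
A seventh chord in first inversion is figured 6/5/3, conventionally abbreviated 6/5.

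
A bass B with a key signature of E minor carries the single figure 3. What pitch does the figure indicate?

Counting 2 letter steps above B lands on D; in E minor, that letter is D.

D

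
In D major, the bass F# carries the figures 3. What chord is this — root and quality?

The figures 3 indicate a triad in root position.
In root position the bass is the root, so the root is F#.
The chord tones are F#, A, C#, giving F# minor.

F# minor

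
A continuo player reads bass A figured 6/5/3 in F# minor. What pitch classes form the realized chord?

A, C#, E, F#

A third above A in this key is C#.
A fifth above A in this key is E.
A sixth above A in this key is F#.
Together with the bass A, this spells F# minor seventh in first inversion.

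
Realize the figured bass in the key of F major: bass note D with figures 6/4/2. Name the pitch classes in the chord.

A second above D in this key is E.
A fourth above D in this key is G.
A sixth above D in this key is Bb.
Together with the bass D, this spells E half-diminished seventh in third inversion.

D, E, G, Bb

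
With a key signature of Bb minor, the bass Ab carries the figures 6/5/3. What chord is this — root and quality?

The figures 6/5/3 indicate a seventh chord in first inversion.
In first inversion the root lies a sixth above the bass: a sixth above Ab in Bb minor is F.
The chord tones are Ab, C, Eb, F, giving F minor seventh.

F minor seventh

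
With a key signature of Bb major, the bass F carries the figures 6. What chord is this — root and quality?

The figures 6 indicate a triad in first inversion.
In first inversion the root lies a sixth above the bass: a sixth above F in Bb major is D.
The chord tones are F, A, D, giving D minor.

D minor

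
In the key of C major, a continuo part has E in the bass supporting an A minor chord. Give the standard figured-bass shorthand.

6/4

E is the fifth of A minor, so the chord is in second inversion.
A triad in second inversion is figured 6/4, conventionally abbreviated 6/4.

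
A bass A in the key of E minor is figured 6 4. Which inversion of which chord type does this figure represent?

Intervals of 6/4 above the bass form a triad; the bass is the fifth, so this is second inversion.

triad, second inversion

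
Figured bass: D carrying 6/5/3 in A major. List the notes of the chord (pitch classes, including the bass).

D, F#, A, B

A third above D in this key is F#.
A fifth above D in this key is A.
A sixth above D in this key is B.
Together with the bass D, this spells B minor seventh in first inversion.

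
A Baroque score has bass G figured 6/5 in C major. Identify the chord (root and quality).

The figures 6/5 indicate a seventh chord in first inversion.
In first inversion the root lies a sixth above the bass: a sixth above G in C major is E.
The chord tones are G, B, D, E, giving E minor seventh.

E minor seventh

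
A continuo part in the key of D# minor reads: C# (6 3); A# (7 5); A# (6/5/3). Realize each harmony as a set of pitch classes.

C#, E#, A# | A#, C#, E#, G# | A#, C#, E#, F#

C# (6/3): C#, E#, A#.
A# (7/5/3): A#, C#, E#, G#.
A# (6/5/3): A#, C#, E#, F#.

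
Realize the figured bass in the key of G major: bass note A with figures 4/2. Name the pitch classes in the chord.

A, B, D, F#

The written figures 4/2 are shorthand for 6/4/2: the 6 is implied.
A second above A in this key is B.
A fourth above A in this key is D.
A sixth above A in this key is F#.
Together with the bass A, this spells B minor seventh in third inversion.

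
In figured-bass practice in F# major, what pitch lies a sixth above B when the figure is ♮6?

Counting 5 letter steps above B lands on G; in F# major, that letter is G#.
The ♮6 figure makes it natural, giving G.

G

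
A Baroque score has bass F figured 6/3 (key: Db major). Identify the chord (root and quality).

Db major

The figures 6/3 indicate a triad in first inversion.
In first inversion the root lies a sixth above the bass: a sixth above F in Db major is Db.
The chord tones are F, Ab, Db, giving Db major.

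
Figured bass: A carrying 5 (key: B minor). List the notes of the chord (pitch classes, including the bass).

A, C#, E

The written figures 5 are shorthand for 5/3: the 3 is implied.
A third above A in this key is C#.
A fifth above A in this key is E.
Together with the bass A, this spells A major in root position.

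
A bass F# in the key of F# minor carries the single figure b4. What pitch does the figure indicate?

Bb

Counting 3 letter steps above F# lands on B; in F# minor, that letter is B.
The b4 figure lowers it a semitone, giving Bb.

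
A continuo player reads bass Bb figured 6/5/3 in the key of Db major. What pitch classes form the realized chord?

Bb, Db, F, Gb

A third above Bb in this key is Db.
A fifth above Bb in this key is F.
A sixth above Bb in this key is Gb.
Together with the bass Bb, this spells Gb major seventh in first inversion.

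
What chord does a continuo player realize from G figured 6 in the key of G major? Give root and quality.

E minor

The figures 6 indicate a triad in first inversion.
In first inversion the root lies a sixth above the bass: a sixth above G in G major is E.
The chord tones are G, B, E, giving E minor.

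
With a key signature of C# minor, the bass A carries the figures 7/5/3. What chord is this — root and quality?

The figures 7/5/3 indicate a seventh chord in root position.
In root position the bass is the root, so the root is A.
The chord tones are A, C#, E, G#, giving A major seventh.

A major seventh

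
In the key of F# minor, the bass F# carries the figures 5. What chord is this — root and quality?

The figures 5 indicate a triad in root position.
In root position the bass is the root, so the root is F#.
The chord tones are F#, A, C#, giving F# minor.

F# minor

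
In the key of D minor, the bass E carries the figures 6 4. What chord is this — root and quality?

The figures 6 4 indicate a triad in second inversion.
In second inversion the root lies a fourth above the bass: a fourth above E in D minor is A.
The chord tones are E, A, C, giving A minor.

A minor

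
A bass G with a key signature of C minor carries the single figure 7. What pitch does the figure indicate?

Counting 6 letter steps above G lands on F; in C minor, that letter is F.

F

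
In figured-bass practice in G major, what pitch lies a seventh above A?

Counting 6 letter steps above A lands on G; in G major, that letter is G.

G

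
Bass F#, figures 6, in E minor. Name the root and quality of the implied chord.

D major

The figures 6 indicate a triad in first inversion.
In first inversion the root lies a sixth above the bass: a sixth above F# in E minor is D.
The chord tones are F#, A, D, giving D major.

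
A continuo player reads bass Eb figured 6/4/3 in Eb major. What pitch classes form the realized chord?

A third above Eb in this key is G.
A fourth above Eb in this key is Ab.
A sixth above Eb in this key is C.
Together with the bass Eb, this spells Ab major seventh in second inversion.

Eb, G, Ab, C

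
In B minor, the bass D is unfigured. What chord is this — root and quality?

D major

An unfigured bass indicates a triad in root position.
In root position the bass is the root, so the root is D.
The chord tones are D, F#, A, giving D major.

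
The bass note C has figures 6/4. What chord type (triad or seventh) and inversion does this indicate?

Intervals of 6/4 above the bass form a triad; the bass is the fifth, so this is second inversion.

triad, second inversion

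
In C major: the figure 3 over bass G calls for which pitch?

B

Counting 2 letter steps above G lands on B; in C major, that letter is B.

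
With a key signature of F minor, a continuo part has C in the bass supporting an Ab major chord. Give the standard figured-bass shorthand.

6

C is the third of Ab major, so the chord is in first inversion.
A triad in first inversion is figured 6/3, conventionally abbreviated 6.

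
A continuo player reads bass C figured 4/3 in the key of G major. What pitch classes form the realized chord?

The written figures 4/3 are shorthand for 6/4/3: the 6 is implied.
A third above C in this key is E.
A fourth above C in this key is F#.
A sixth above C in this key is A.
Together with the bass C, this spells F# half-diminished seventh in second inversion.

C, E, F#, A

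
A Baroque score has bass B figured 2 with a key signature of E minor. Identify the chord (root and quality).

C major seventh

The figures 2 indicate a seventh chord in third inversion.
In third inversion the root lies a second above the bass: a second above B in E minor is C.
The chord tones are B, C, E, G, giving C major seventh.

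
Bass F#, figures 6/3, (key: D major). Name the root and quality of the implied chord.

The figures 6/3 indicate a triad in first inversion.
In first inversion the root lies a sixth above the bass: a sixth above F# in D major is D.
The chord tones are F#, A, D, giving D major.

D major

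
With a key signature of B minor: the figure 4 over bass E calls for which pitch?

A

Counting 3 letter steps above E lands on A; in B minor, that letter is A.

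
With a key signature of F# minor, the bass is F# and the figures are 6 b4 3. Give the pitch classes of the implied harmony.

A third above F# in this key is A.
A fourth above F# in this key is B, lowered to Bb by the flat.
A sixth above F# in this key is D.
Together with the bass F#, this spells Bb augmented major seventh in second inversion.

F#, A, Bb, D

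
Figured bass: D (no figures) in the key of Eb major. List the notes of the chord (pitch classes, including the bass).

An unfigured bass implies 5/3.
A third above D in this key is F.
A fifth above D in this key is Ab.
Together with the bass D, this spells D diminished in root position.

D, F, Ab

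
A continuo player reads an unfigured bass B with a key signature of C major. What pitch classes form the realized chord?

B, D, F

An unfigured bass implies 5/3.
A third above B in this key is D.
A fifth above B in this key is F.
Together with the bass B, this spells B diminished in root position.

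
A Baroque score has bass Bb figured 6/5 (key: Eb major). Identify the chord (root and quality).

The figures 6/5 indicate a seventh chord in first inversion.
In first inversion the root lies a sixth above the bass: a sixth above Bb in Eb major is G.
The chord tones are Bb, D, F, G, giving G minor seventh.

G minor seventh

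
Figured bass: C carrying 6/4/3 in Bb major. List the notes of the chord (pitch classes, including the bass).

A third above C in this key is Eb.
A fourth above C in this key is F.
A sixth above C in this key is A.
Together with the bass C, this spells F dominant seventh in second inversion.

C, Eb, F, A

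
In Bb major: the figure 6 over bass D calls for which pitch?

Counting 5 letter steps above D lands on B; in Bb major, that letter is Bb.

Bb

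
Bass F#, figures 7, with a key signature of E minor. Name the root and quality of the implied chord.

The figures 7 indicate a seventh chord in root position.
In root position the bass is the root, so the root is F#.
The chord tones are F#, A, C, E, giving F# half-diminished seventh.

F# half-diminished seventh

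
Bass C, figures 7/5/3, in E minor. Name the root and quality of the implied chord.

C major seventh

The figures 7/5/3 indicate a seventh chord in root position.
In root position the bass is the root, so the root is C.
The chord tones are C, E, G, B, giving C major seventh.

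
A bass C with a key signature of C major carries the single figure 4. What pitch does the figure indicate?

Counting 3 letter steps above C lands on F; in C major, that letter is F.

F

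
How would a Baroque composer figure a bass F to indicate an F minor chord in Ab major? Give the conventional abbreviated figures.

F is the root of F minor, so the chord is in root position.
A triad in root position is figured 5/3, conventionally abbreviated (no figures — root-position triad).

no figures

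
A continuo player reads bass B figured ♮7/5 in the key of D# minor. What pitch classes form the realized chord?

The written figures ♮7/5 are shorthand for 7/5/3: the 3 is implied.
A third above B in this key is D#.
A fifth above B in this key is F#.
A seventh above B in this key is A#, made natural (A) by the ♮ figure.
Together with the bass B, this spells B dominant seventh in root position.

B, D#, F#, A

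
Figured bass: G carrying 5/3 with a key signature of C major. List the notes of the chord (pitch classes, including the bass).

G, B, D

A third above G in this key is B.
A fifth above G in this key is D.
Together with the bass G, this spells G major in root position.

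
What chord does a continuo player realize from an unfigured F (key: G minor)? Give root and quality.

F major

An unfigured bass indicates a triad in root position.
In root position the bass is the root, so the root is F.
The chord tones are F, A, C, giving F major.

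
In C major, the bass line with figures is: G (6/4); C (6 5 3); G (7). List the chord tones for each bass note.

G, C, E | C, E, G, A | G, B, D, F

G (6/4): G, C, E.
C (6/5/3): C, E, G, A.
G (7/5/3): G, B, D, F.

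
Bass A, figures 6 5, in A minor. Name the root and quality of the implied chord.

F major seventh

The figures 6 5 indicate a seventh chord in first inversion.
In first inversion the root lies a sixth above the bass: a sixth above A in A minor is F.
The chord tones are A, C, E, F, giving F major seventh.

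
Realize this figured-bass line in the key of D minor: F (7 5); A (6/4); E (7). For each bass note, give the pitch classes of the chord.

F, A, C, E | A, D, F | E, G, Bb, D

F (7/5/3): F, A, C, E.
A (6/4): A, D, F.
E (7/5/3): E, G, Bb, D.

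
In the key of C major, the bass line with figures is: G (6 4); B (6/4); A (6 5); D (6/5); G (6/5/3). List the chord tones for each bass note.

G (6/4): G, C, E.
B (6/4): B, E, G.
A (6/5/3): A, C, E, F.
D (6/5/3): D, F, A, B.
G (6/5/3): G, B, D, E.

G, C, E | B, E, G | A, C, E, F | D, F, A, B | G, B, D, E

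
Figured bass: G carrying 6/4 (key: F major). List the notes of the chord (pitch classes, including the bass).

G, C, E

A fourth above G in this key is C.
A sixth above G in this key is E.
Together with the bass G, this spells C major in second inversion.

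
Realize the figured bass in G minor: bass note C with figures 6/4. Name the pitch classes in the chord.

A fourth above C in this key is F.
A sixth above C in this key is A.
Together with the bass C, this spells F major in second inversion.

C, F, A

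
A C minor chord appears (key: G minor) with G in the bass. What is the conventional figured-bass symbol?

G is the fifth of C minor, so the chord is in second inversion.
A triad in second inversion is figured 6/4, conventionally abbreviated 6/4.

6/4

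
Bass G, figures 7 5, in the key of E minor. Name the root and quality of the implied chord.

The figures 7 5 indicate a seventh chord in root position.
In root position the bass is the root, so the root is G.
The chord tones are G, B, D, F#, giving G major seventh.

G major seventh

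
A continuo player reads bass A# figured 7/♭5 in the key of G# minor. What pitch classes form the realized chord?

A#, C#, Eb, G#

The written figures 7/♭5 are shorthand for 7/5/3: the 3 is implied.
A third above A# in this key is C#.
A fifth above A# in this key is E, lowered to Eb by the flat.
A seventh above A# in this key is G#.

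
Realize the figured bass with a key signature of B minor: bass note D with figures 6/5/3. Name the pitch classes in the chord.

D, F#, A, B

A third above D in this key is F#.
A fifth above D in this key is A.
A sixth above D in this key is B.
Together with the bass D, this spells B minor seventh in first inversion.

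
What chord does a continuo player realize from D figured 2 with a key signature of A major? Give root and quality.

The figures 2 indicate a seventh chord in third inversion.
In third inversion the root lies a second above the bass: a second above D in A major is E.
The chord tones are D, E, G#, B, giving E dominant seventh.

E dominant seventh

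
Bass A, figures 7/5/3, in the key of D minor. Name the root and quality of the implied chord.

A minor seventh

The figures 7/5/3 indicate a seventh chord in root position.
In root position the bass is the root, so the root is A.
The chord tones are A, C, E, G, giving A minor seventh.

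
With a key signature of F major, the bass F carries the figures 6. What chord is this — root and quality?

The figures 6 indicate a triad in first inversion.
In first inversion the root lies a sixth above the bass: a sixth above F in F major is D.
The chord tones are F, A, D, giving D minor.

D minor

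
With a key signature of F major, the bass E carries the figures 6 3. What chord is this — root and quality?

C major

The figures 6 3 indicate a triad in first inversion.
In first inversion the root lies a sixth above the bass: a sixth above E in F major is C.
The chord tones are E, G, C, giving C major.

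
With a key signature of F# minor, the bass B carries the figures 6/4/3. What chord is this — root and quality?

E dominant seventh

The figures 6/4/3 indicate a seventh chord in second inversion.
In second inversion the root lies a fourth above the bass: a fourth above B in F# minor is E.
The chord tones are B, D, E, G#, giving E dominant seventh.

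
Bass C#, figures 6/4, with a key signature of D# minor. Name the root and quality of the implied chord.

The figures 6/4 indicate a triad in second inversion.
In second inversion the root lies a fourth above the bass: a fourth above C# in D# minor is F#.
The chord tones are C#, F#, A#, giving F# major.

F# major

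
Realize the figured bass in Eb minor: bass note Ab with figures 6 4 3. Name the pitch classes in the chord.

A third above Ab in this key is Cb.
A fourth above Ab in this key is Db.
A sixth above Ab in this key is F.
Together with the bass Ab, this spells Db dominant seventh in second inversion.

Ab, Cb, Db, F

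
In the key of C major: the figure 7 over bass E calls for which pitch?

Counting 6 letter steps above E lands on D; in C major, that letter is D.

D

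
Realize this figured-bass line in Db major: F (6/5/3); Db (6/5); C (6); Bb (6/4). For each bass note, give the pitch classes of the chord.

F, Ab, C, Db | Db, F, Ab, Bb | C, Eb, Ab | Bb, Eb, Gb

F (6/5/3): F, Ab, C, Db.
Db (6/5/3): Db, F, Ab, Bb.
C (6/3): C, Eb, Ab.
Bb (6/4): Bb, Eb, Gb.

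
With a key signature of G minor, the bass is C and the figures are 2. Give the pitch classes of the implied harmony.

The written figures 2 are shorthand for 6/4/2: the 6/4 are implied.
A second above C in this key is D.
A fourth above C in this key is F.
A sixth above C in this key is A.
Together with the bass C, this spells D minor seventh in third inversion.

C, D, F, A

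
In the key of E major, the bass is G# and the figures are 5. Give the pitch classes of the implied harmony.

G#, B, D#

The written figures 5 are shorthand for 5/3: the 3 is implied.
A third above G# in this key is B.
A fifth above G# in this key is D#.
Together with the bass G#, this spells G# minor in root position.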